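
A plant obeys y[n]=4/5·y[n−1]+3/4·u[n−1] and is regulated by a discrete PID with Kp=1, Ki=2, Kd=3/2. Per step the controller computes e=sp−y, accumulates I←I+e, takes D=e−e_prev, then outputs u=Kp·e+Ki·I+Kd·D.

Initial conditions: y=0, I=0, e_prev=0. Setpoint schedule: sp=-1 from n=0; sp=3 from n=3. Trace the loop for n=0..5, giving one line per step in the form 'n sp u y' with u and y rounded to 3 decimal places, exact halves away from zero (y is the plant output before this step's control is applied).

(exact arithmetic carried between steps; '≈' marks a value shown rounded to 6 d.p. or computed from one; I and e_prev carry over from the previous line; the table rounds u and y to 3 d.p., halves away from zero)
n=0: y=0, sp=-1, e=sp−y=-1; I=-1, D=e−e_prev=-1; u=1·(-1)+2·(-1)+3/2·(-1)=-4.5; next y=4/5·0+3/4·(-4.5)=-3.375
n=1: y=-3.375, sp=-1, e=sp−y=2.375; I=1.375, D=e−e_prev=3.375; u=1·2.375+2·1.375+3/2·3.375=10.1875; next y=4/5·(-3.375)+3/4·10.1875=4.940625
n=2: y=4.940625, sp=-1, e=sp−y=-5.940625; I=-4.565625, D=e−e_prev=-8.315625; u=1·(-5.940625)+2·(-4.565625)+3/2·(-8.315625)≈-27.545313; next y=4/5·4.940625+3/4·(-27.545313)≈-16.706484
n=3: y≈-16.706484, sp=3, e=sp−y≈19.706484; I≈15.140859, D=e−e_prev≈25.647109; u=1·19.706484+2·15.140859+3/2·25.647109≈88.458867; next y=4/5·(-16.706484)+3/4·88.458867≈52.978963
n=4: y≈52.978963, sp=3, e=sp−y≈-49.978963; I≈-34.838104, D=e−e_prev≈-69.685447; u=1·(-49.978963)+2·(-34.838104)+3/2·(-69.685447)≈-224.183341; next y=4/5·52.978963+3/4·(-224.183341)≈-125.754335
n=5: y≈-125.754335, sp=3, e=sp−y≈128.754335; I≈93.916232, D=e−e_prev≈178.733298; u=1·128.754335+2·93.916232+3/2·178.733298≈584.686746; next y=4/5·(-125.754335)+3/4·584.686746≈337.911591

0 -1 -4.500 0.000
1 -1 10.188 -3.375
2 -1 -27.545 4.941
3 3 88.459 -16.706
4 3 -224.183 52.979
5 3 584.687 -125.754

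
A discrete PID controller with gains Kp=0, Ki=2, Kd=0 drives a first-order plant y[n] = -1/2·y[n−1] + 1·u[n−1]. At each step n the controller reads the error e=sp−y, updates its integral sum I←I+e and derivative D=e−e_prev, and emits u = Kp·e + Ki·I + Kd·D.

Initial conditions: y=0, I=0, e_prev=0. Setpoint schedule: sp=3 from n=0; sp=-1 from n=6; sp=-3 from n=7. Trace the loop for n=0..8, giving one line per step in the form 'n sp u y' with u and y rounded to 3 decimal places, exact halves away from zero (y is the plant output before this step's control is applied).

(exact arithmetic carried between steps; '≈' marks a value shown rounded to 6 d.p. or computed from one; I and e_prev carry over from the previous line; the table rounds u and y to 3 d.p., halves away from zero)
n=0: y=0, sp=3, e=sp−y=3; I=3, D=e−e_prev=3; u=0·3+2·3+0·3=6; next y=-1/2·0+1·6=6
n=1: y=6, sp=3, e=sp−y=-3; I=0, D=e−e_prev=-6; u=0·(-3)+2·0+0·(-6)=0; next y=-1/2·6+1·0=-3
n=2: y=-3, sp=3, e=sp−y=6; I=6, D=e−e_prev=9; u=0·6+2·6+0·9=12; next y=-1/2·(-3)+1·12=13.5
n=3: y=13.5, sp=3, e=sp−y=-10.5; I=-4.5, D=e−e_prev=-16.5; u=0·(-10.5)+2·(-4.5)+0·(-16.5)=-9; next y=-1/2·13.5+1·(-9)=-15.75
n=4: y=-15.75, sp=3, e=sp−y=18.75; I=14.25, D=e−e_prev=29.25; u=0·18.75+2·14.25+0·29.25=28.5; next y=-1/2·(-15.75)+1·28.5=36.375
n=5: y=36.375, sp=3, e=sp−y=-33.375; I=-19.125, D=e−e_prev=-52.125; u=0·(-33.375)+2·(-19.125)+0·(-52.125)=-38.25; next y=-1/2·36.375+1·(-38.25)=-56.4375
n=6: y=-56.4375, sp=-1, e=sp−y=55.4375; I=36.3125, D=e−e_prev=88.8125; u=0·55.4375+2·36.3125+0·88.8125=72.625; next y=-1/2·(-56.4375)+1·72.625=100.84375
n=7: y=100.84375, sp=-3, e=sp−y=-103.84375; I=-67.53125, D=e−e_prev=-159.28125; u=0·(-103.84375)+2·(-67.53125)+0·(-159.28125)=-135.0625; next y=-1/2·100.84375+1·(-135.0625)=-185.484375
n=8: y=-185.484375, sp=-3, e=sp−y=182.484375; I=114.953125, D=e−e_prev=286.328125; u=0·182.484375+2·114.953125+0·286.328125=229.90625; next y=-1/2·(-185.484375)+1·229.90625≈322.648438

0 3 6.000 0.000
1 3 0.000 6.000
2 3 12.000 -3.000
3 3 -9.000 13.500
4 3 28.500 -15.750
5 3 -38.250 36.375
6 -1 72.625 -56.438
7 -3 -135.063 100.844
8 -3 229.906 -185.484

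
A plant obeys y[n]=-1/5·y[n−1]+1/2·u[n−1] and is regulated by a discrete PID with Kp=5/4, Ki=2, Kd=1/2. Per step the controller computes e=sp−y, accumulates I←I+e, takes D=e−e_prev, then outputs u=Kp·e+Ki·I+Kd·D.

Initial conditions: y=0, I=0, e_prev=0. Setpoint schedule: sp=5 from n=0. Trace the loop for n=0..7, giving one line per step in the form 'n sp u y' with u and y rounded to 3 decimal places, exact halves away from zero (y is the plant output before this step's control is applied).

(exact arithmetic carried between steps; '≈' marks a value shown rounded to 6 d.p. or computed from one; I and e_prev carry over from the previous line; the table rounds u and y to 3 d.p., halves away from zero)
n=0: y=0, sp=5, e=sp−y=5; I=5, D=e−e_prev=5; u=5/4·5+2·5+1/2·5=18.75; next y=-1/5·0+1/2·18.75=9.375
n=1: y=9.375, sp=5, e=sp−y=-4.375; I=0.625, D=e−e_prev=-9.375; u=5/4·(-4.375)+2·0.625+1/2·(-9.375)=-8.90625; next y=-1/5·9.375+1/2·(-8.90625)=-6.328125
n=2: y=-6.328125, sp=5, e=sp−y=11.328125; I=11.953125, D=e−e_prev=15.703125; u=5/4·11.328125+2·11.953125+1/2·15.703125≈45.917969; next y=-1/5·(-6.328125)+1/2·45.917969≈24.224609
n=3: y≈24.224609, sp=5, e=sp−y≈-19.224609; I≈-7.271484, D=e−e_prev≈-30.552734; u=5/4·(-19.224609)+2·(-7.271484)+1/2·(-30.552734)≈-53.850098; next y=-1/5·24.224609+1/2·(-53.850098)≈-31.769971
n=4: y≈-31.769971, sp=5, e=sp−y≈36.769971; I≈29.498486, D=e−e_prev≈55.994580; u=5/4·36.769971+2·29.498486+1/2·55.994580≈132.956726; next y=-1/5·(-31.769971)+1/2·132.956726≈72.832357
n=5: y≈72.832357, sp=5, e=sp−y≈-67.832357; I≈-38.333871, D=e−e_prev≈-104.602328; u=5/4·(-67.832357)+2·(-38.333871)+1/2·(-104.602328)≈-213.759352; next y=-1/5·72.832357+1/2·(-213.759352)≈-121.446147
n=6: y≈-121.446147, sp=5, e=sp−y≈126.446147; I≈88.112277, D=e−e_prev≈194.278505; u=5/4·126.446147+2·88.112277+1/2·194.278505≈431.421490; next y=-1/5·(-121.446147)+1/2·431.421490≈239.999974
n=7: y≈239.999974, sp=5, e=sp−y≈-234.999974; I≈-146.887698, D=e−e_prev≈-361.446122; u=5/4·(-234.999974)+2·(-146.887698)+1/2·(-361.446122)≈-768.248425; next y=-1/5·239.999974+1/2·(-768.248425)≈-432.124207

0 5 18.750 0.000
1 5 -8.906 9.375
2 5 45.918 -6.328
3 5 -53.850 24.225
4 5 132.957 -31.770
5 5 -213.759 72.832
6 5 431.421 -121.446
7 5 -768.248 240.000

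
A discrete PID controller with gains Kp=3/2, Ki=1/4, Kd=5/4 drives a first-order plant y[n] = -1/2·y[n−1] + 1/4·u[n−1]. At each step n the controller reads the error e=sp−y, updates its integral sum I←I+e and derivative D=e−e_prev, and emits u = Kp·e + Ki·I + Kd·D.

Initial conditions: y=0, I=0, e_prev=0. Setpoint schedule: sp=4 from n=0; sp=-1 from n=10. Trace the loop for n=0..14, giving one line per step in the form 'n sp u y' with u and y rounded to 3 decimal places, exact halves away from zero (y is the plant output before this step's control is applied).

0 4 12.000 0.000
1 4 -1.000 3.000
2 4 17.250 -1.750
3 4 -8.063 5.188
4 4 29.703 -4.609
5 4 -23.410 9.730
6 4 54.427 -10.718
7 4 -56.504 18.966
8 4 104.582 -23.609
9 4 -126.410 37.950
10 -1 192.633 -50.577
11 -1 -271.455 73.447
12 -1 399.066 -104.587
13 -1 -567.522 152.060
14 -1 824.934 -217.911

(exact arithmetic carried between steps; '≈' marks a value shown rounded to 6 d.p. or computed from one; I and e_prev carry over from the previous line; the table rounds u and y to 3 d.p., halves away from zero)
n=0: y=0, sp=4, e=sp−y=4; I=4, D=e−e_prev=4; u=3/2·4+1/4·4+5/4·4=12; next y=-1/2·0+1/4·12=3
n=1: y=3, sp=4, e=sp−y=1; I=5, D=e−e_prev=-3; u=3/2·1+1/4·5+5/4·(-3)=-1; next y=-1/2·3+1/4·(-1)=-1.75
n=2: y=-1.75, sp=4, e=sp−y=5.75; I=10.75, D=e−e_prev=4.75; u=3/2·5.75+1/4·10.75+5/4·4.75=17.25; next y=-1/2·(-1.75)+1/4·17.25=5.1875
n=3: y=5.1875, sp=4, e=sp−y=-1.1875; I=9.5625, D=e−e_prev=-6.9375; u=3/2·(-1.1875)+1/4·9.5625+5/4·(-6.9375)=-8.0625; next y=-1/2·5.1875+1/4·(-8.0625)=-4.609375
n=4: y=-4.609375, sp=4, e=sp−y=8.609375; I=18.171875, D=e−e_prev=9.796875; u=3/2·8.609375+1/4·18.171875+5/4·9.796875=29.703125; next y=-1/2·(-4.609375)+1/4·29.703125≈9.730469
n=5: y≈9.730469, sp=4, e=sp−y≈-5.730469; I≈12.441406, D=e−e_prev≈-14.339844; u=3/2·(-5.730469)+1/4·12.441406+5/4·(-14.339844)≈-23.410156; next y=-1/2·9.730469+1/4·(-23.410156)≈-10.717773
n=6: y≈-10.717773, sp=4, e=sp−y≈14.717773; I≈27.159180, D=e−e_prev≈20.448242; u=3/2·14.717773+1/4·27.159180+5/4·20.448242≈54.426758; next y=-1/2·(-10.717773)+1/4·54.426758≈18.965576
n=7: y≈18.965576, sp=4, e=sp−y≈-14.965576; I≈12.193604, D=e−e_prev≈-29.683350; u=3/2·(-14.965576)+1/4·12.193604+5/4·(-29.683350)≈-56.504150; next y=-1/2·18.965576+1/4·(-56.504150)≈-23.608826
n=8: y≈-23.608826, sp=4, e=sp−y≈27.608826; I≈39.802429, D=e−e_prev≈42.574402; u=3/2·27.608826+1/4·39.802429+5/4·42.574402≈104.581848; next y=-1/2·(-23.608826)+1/4·104.581848≈37.949875
n=9: y≈37.949875, sp=4, e=sp−y≈-33.949875; I≈5.852554, D=e−e_prev≈-61.558701; u=3/2·(-33.949875)+1/4·5.852554+5/4·(-61.558701)≈-126.410049; next y=-1/2·37.949875+1/4·(-126.410049)≈-50.577450
n=10: y≈-50.577450, sp=-1, e=sp−y≈49.577450; I≈55.430004, D=e−e_prev≈83.527325; u=3/2·49.577450+1/4·55.430004+5/4·83.527325≈192.632832; next y=-1/2·(-50.577450)+1/4·192.632832≈73.446933
n=11: y≈73.446933, sp=-1, e=sp−y≈-74.446933; I≈-19.016929, D=e−e_prev≈-124.024383; u=3/2·(-74.446933)+1/4·(-19.016929)+5/4·(-124.024383)≈-271.455110; next y=-1/2·73.446933+1/4·(-271.455110)≈-104.587244
n=12: y≈-104.587244, sp=-1, e=sp−y≈103.587244; I≈84.570315, D=e−e_prev≈178.034177; u=3/2·103.587244+1/4·84.570315+5/4·178.034177≈399.066165; next y=-1/2·(-104.587244)+1/4·399.066165≈152.060163
n=13: y≈152.060163, sp=-1, e=sp−y≈-153.060163; I≈-68.489848, D=e−e_prev≈-256.647407; u=3/2·(-153.060163)+1/4·(-68.489848)+5/4·(-256.647407)≈-567.521966; next y=-1/2·152.060163+1/4·(-567.521966)≈-217.910573
n=14: y≈-217.910573, sp=-1, e=sp−y≈216.910573; I≈148.420725, D=e−e_prev≈369.970736; u=3/2·216.910573+1/4·148.420725+5/4·369.970736≈824.934461; next y=-1/2·(-217.910573)+1/4·824.934461≈315.188902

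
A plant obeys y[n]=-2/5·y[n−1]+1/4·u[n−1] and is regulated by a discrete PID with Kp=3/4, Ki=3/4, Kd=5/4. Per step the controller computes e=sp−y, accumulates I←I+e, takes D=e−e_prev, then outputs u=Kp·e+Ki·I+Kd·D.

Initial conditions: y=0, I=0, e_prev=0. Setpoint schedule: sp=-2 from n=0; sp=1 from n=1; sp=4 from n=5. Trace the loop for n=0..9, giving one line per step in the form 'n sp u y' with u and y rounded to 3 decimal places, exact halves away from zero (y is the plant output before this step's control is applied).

0 -2 -5.500 0.000
1 1 7.531 -1.375
2 1 -6.628 2.433
3 1 10.980 -2.630
4 1 -10.300 3.797
5 4 25.586 -4.094
6 4 -15.309 8.034
7 4 38.282 -7.041
8 4 -25.708 12.387
9 4 57.650 -11.382

(exact arithmetic carried between steps; '≈' marks a value shown rounded to 6 d.p. or computed from one; I and e_prev carry over from the previous line; the table rounds u and y to 3 d.p., halves away from zero)
n=0: y=0, sp=-2, e=sp−y=-2; I=-2, D=e−e_prev=-2; u=3/4·(-2)+3/4·(-2)+5/4·(-2)=-5.5; next y=-2/5·0+1/4·(-5.5)=-1.375
n=1: y=-1.375, sp=1, e=sp−y=2.375; I=0.375, D=e−e_prev=4.375; u=3/4·2.375+3/4·0.375+5/4·4.375=7.53125; next y=-2/5·(-1.375)+1/4·7.53125≈2.432813
n=2: y≈2.432813, sp=1, e=sp−y≈-1.432813; I≈-1.057813, D=e−e_prev≈-3.807813; u=3/4·(-1.432813)+3/4·(-1.057813)+5/4·(-3.807813)≈-6.627734; next y=-2/5·2.432813+1/4·(-6.627734)≈-2.630059
n=3: y≈-2.630059, sp=1, e=sp−y≈3.630059; I≈2.572246, D=e−e_prev≈5.062871; u=3/4·3.630059+3/4·2.572246+5/4·5.062871≈10.980317; next y=-2/5·(-2.630059)+1/4·10.980317≈3.797103
n=4: y≈3.797103, sp=1, e=sp−y≈-2.797103; I≈-0.224857, D=e−e_prev≈-6.427161; u=3/4·(-2.797103)+3/4·(-0.224857)+5/4·(-6.427161)≈-10.300421; next y=-2/5·3.797103+1/4·(-10.300421)≈-4.093946
n=5: y≈-4.093946, sp=4, e=sp−y≈8.093946; I≈7.869090, D=e−e_prev≈10.891049; u=3/4·8.093946+3/4·7.869090+5/4·10.891049≈25.586089; next y=-2/5·(-4.093946)+1/4·25.586089≈8.034101
n=6: y≈8.034101, sp=4, e=sp−y≈-4.034101; I≈3.834989, D=e−e_prev≈-12.128047; u=3/4·(-4.034101)+3/4·3.834989+5/4·(-12.128047)≈-15.309393; next y=-2/5·8.034101+1/4·(-15.309393)≈-7.040988
n=7: y≈-7.040988, sp=4, e=sp−y≈11.040988; I≈14.875978, D=e−e_prev≈15.075089; u=3/4·11.040988+3/4·14.875978+5/4·15.075089≈38.281586; next y=-2/5·(-7.040988)+1/4·38.281586≈12.386792
n=8: y≈12.386792, sp=4, e=sp−y≈-8.386792; I≈6.489186, D=e−e_prev≈-19.427780; u=3/4·(-8.386792)+3/4·6.489186+5/4·(-19.427780)≈-25.707930; next y=-2/5·12.386792+1/4·(-25.707930)≈-11.381699
n=9: y≈-11.381699, sp=4, e=sp−y≈15.381699; I≈21.870885, D=e−e_prev≈23.768491; u=3/4·15.381699+3/4·21.870885+5/4·23.768491≈57.650052; next y=-2/5·(-11.381699)+1/4·57.650052≈18.965193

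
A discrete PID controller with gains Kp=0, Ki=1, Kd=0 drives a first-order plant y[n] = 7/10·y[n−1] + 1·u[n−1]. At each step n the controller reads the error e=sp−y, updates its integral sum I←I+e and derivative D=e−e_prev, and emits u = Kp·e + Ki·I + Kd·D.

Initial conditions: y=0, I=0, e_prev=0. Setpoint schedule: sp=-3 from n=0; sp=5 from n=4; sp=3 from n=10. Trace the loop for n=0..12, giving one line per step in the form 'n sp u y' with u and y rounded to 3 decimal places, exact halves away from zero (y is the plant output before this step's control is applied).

(exact arithmetic carried between steps; '≈' marks a value shown rounded to 6 d.p. or computed from one; I and e_prev carry over from the previous line; the table rounds u and y to 3 d.p., halves away from zero)
n=0: y=0, sp=-3, e=sp−y=-3; I=-3, D=e−e_prev=-3; u=0·(-3)+1·(-3)+0·(-3)=-3; next y=7/10·0+1·(-3)=-3
n=1: y=-3, sp=-3, e=sp−y=0; I=-3, D=e−e_prev=3; u=0·0+1·(-3)+0·3=-3; next y=7/10·(-3)+1·(-3)=-5.1
n=2: y=-5.1, sp=-3, e=sp−y=2.1; I=-0.9, D=e−e_prev=2.1; u=0·2.1+1·(-0.9)+0·2.1=-0.9; next y=7/10·(-5.1)+1·(-0.9)=-4.47
n=3: y=-4.47, sp=-3, e=sp−y=1.47; I=0.57, D=e−e_prev=-0.63; u=0·1.47+1·0.57+0·(-0.63)=0.57; next y=7/10·(-4.47)+1·0.57=-2.559
n=4: y=-2.559, sp=5, e=sp−y=7.559; I=8.129, D=e−e_prev=6.089; u=0·7.559+1·8.129+0·6.089=8.129; next y=7/10·(-2.559)+1·8.129=6.3377
n=5: y=6.3377, sp=5, e=sp−y=-1.3377; I=6.7913, D=e−e_prev=-8.8967; u=0·(-1.3377)+1·6.7913+0·(-8.8967)=6.7913; next y=7/10·6.3377+1·6.7913=11.22769
n=6: y=11.22769, sp=5, e=sp−y=-6.22769; I=0.56361, D=e−e_prev=-4.88999; u=0·(-6.22769)+1·0.56361+0·(-4.88999)=0.56361; next y=7/10·11.22769+1·0.56361=8.422993
n=7: y=8.422993, sp=5, e=sp−y=-3.422993; I=-2.859383, D=e−e_prev=2.804697; u=0·(-3.422993)+1·(-2.859383)+0·2.804697=-2.859383; next y=7/10·8.422993+1·(-2.859383)≈3.036712
n=8: y≈3.036712, sp=5, e=sp−y≈1.963288; I≈-0.896095, D=e−e_prev≈5.386281; u=0·1.963288+1·(-0.896095)+0·5.386281≈-0.896095; next y=7/10·3.036712+1·(-0.896095)≈1.229603
n=9: y≈1.229603, sp=5, e=sp−y≈3.770397; I≈2.874302, D=e−e_prev≈1.807109; u=0·3.770397+1·2.874302+0·1.807109≈2.874302; next y=7/10·1.229603+1·2.874302≈3.735024
n=10: y≈3.735024, sp=3, e=sp−y≈-0.735024; I≈2.139278, D=e−e_prev≈-4.505421; u=0·(-0.735024)+1·2.139278+0·(-4.505421)≈2.139278; next y=7/10·3.735024+1·2.139278≈4.753794
n=11: y≈4.753794, sp=3, e=sp−y≈-1.753794; I≈0.385483, D=e−e_prev≈-1.018770; u=0·(-1.753794)+1·0.385483+0·(-1.018770)≈0.385483; next y=7/10·4.753794+1·0.385483≈3.713139
n=12: y≈3.713139, sp=3, e=sp−y≈-0.713139; I≈-0.327656, D=e−e_prev≈1.040655; u=0·(-0.713139)+1·(-0.327656)+0·1.040655≈-0.327656; next y=7/10·3.713139+1·(-0.327656)≈2.271541

0 -3 -3.000 0.000
1 -3 -3.000 -3.000
2 -3 -0.900 -5.100
3 -3 0.570 -4.470
4 5 8.129 -2.559
5 5 6.791 6.338
6 5 0.564 11.228
7 5 -2.859 8.423
8 5 -0.896 3.037
9 5 2.874 1.230
10 3 2.139 3.735
11 3 0.385 4.754
12 3 -0.328 3.713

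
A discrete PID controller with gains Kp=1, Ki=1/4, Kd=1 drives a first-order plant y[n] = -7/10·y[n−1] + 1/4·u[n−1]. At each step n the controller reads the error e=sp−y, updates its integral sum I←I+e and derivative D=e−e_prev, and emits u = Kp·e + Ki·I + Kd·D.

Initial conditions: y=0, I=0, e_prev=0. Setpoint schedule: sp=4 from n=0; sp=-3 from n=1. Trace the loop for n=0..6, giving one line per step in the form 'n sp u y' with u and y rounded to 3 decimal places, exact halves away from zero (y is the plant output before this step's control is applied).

(exact arithmetic carried between steps; '≈' marks a value shown rounded to 6 d.p. or computed from one; I and e_prev carry over from the previous line; the table rounds u and y to 3 d.p., halves away from zero)
n=0: y=0, sp=4, e=sp−y=4; I=4, D=e−e_prev=4; u=1·4+1/4·4+1·4=9; next y=-7/10·0+1/4·9=2.25
n=1: y=2.25, sp=-3, e=sp−y=-5.25; I=-1.25, D=e−e_prev=-9.25; u=1·(-5.25)+1/4·(-1.25)+1·(-9.25)=-14.8125; next y=-7/10·2.25+1/4·(-14.8125)=-5.278125
n=2: y=-5.278125, sp=-3, e=sp−y=2.278125; I=1.028125, D=e−e_prev=7.528125; u=1·2.278125+1/4·1.028125+1·7.528125≈10.063281; next y=-7/10·(-5.278125)+1/4·10.063281≈6.210508
n=3: y≈6.210508, sp=-3, e=sp−y≈-9.210508; I≈-8.182383, D=e−e_prev≈-11.488633; u=1·(-9.210508)+1/4·(-8.182383)+1·(-11.488633)≈-22.744736; next y=-7/10·6.210508+1/4·(-22.744736)≈-10.033540
n=4: y≈-10.033540, sp=-3, e=sp−y≈7.033540; I≈-1.148843, D=e−e_prev≈16.244047; u=1·7.033540+1/4·(-1.148843)+1·16.244047≈22.990376; next y=-7/10·(-10.033540)+1/4·22.990376≈12.771072
n=5: y≈12.771072, sp=-3, e=sp−y≈-15.771072; I≈-16.919915, D=e−e_prev≈-22.804611; u=1·(-15.771072)+1/4·(-16.919915)+1·(-22.804611)≈-42.805662; next y=-7/10·12.771072+1/4·(-42.805662)≈-19.641166
n=6: y≈-19.641166, sp=-3, e=sp−y≈16.641166; I≈-0.278749, D=e−e_prev≈32.412237; u=1·16.641166+1/4·(-0.278749)+1·32.412237≈48.983716; next y=-7/10·(-19.641166)+1/4·48.983716≈25.994745

0 4 9.000 0.000
1 -3 -14.813 2.250
2 -3 10.063 -5.278
3 -3 -22.745 6.211
4 -3 22.990 -10.034
5 -3 -42.806 12.771
6 -3 48.984 -19.641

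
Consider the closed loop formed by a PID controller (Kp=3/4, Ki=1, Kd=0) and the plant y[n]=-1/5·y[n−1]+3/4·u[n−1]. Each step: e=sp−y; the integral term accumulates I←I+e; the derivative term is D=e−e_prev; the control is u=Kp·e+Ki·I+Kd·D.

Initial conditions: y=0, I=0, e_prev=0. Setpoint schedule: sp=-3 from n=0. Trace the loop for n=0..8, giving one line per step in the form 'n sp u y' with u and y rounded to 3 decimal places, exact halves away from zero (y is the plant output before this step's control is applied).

(exact arithmetic carried between steps; '≈' marks a value shown rounded to 6 d.p. or computed from one; I and e_prev carry over from the previous line; the table rounds u and y to 3 d.p., halves away from zero)
n=0: y=0, sp=-3, e=sp−y=-3; I=-3, D=e−e_prev=-3; u=3/4·(-3)+1·(-3)+0·(-3)=-5.25; next y=-1/5·0+3/4·(-5.25)=-3.9375
n=1: y=-3.9375, sp=-3, e=sp−y=0.9375; I=-2.0625, D=e−e_prev=3.9375; u=3/4·0.9375+1·(-2.0625)+0·3.9375=-1.359375; next y=-1/5·(-3.9375)+3/4·(-1.359375)≈-0.232031
n=2: y≈-0.232031, sp=-3, e=sp−y≈-2.767969; I≈-4.830469, D=e−e_prev≈-3.705469; u=3/4·(-2.767969)+1·(-4.830469)+0·(-3.705469)≈-6.906445; next y=-1/5·(-0.232031)+3/4·(-6.906445)≈-5.133428
n=3: y≈-5.133428, sp=-3, e=sp−y≈2.133428; I≈-2.697041, D=e−e_prev≈4.901396; u=3/4·2.133428+1·(-2.697041)+0·4.901396≈-1.096970; next y=-1/5·(-5.133428)+3/4·(-1.096970)≈0.203958
n=4: y≈0.203958, sp=-3, e=sp−y≈-3.203958; I≈-5.900999, D=e−e_prev≈-5.337386; u=3/4·(-3.203958)+1·(-5.900999)+0·(-5.337386)≈-8.303967; next y=-1/5·0.203958+3/4·(-8.303967)≈-6.268767
n=5: y≈-6.268767, sp=-3, e=sp−y≈3.268767; I≈-2.632232, D=e−e_prev≈6.472725; u=3/4·3.268767+1·(-2.632232)+0·6.472725≈-0.180657; next y=-1/5·(-6.268767)+3/4·(-0.180657)≈1.118261
n=6: y≈1.118261, sp=-3, e=sp−y≈-4.118261; I≈-6.750493, D=e−e_prev≈-7.387028; u=3/4·(-4.118261)+1·(-6.750493)+0·(-7.387028)≈-9.839189; next y=-1/5·1.118261+3/4·(-9.839189)≈-7.603044
n=7: y≈-7.603044, sp=-3, e=sp−y≈4.603044; I≈-2.147449, D=e−e_prev≈8.721305; u=3/4·4.603044+1·(-2.147449)+0·8.721305≈1.304834; next y=-1/5·(-7.603044)+3/4·1.304834≈2.499234
n=8: y≈2.499234, sp=-3, e=sp−y≈-5.499234; I≈-7.646683, D=e−e_prev≈-10.102278; u=3/4·(-5.499234)+1·(-7.646683)+0·(-10.102278)≈-11.771109; next y=-1/5·2.499234+3/4·(-11.771109)≈-9.328178

0 -3 -5.250 0.000
1 -3 -1.359 -3.938
2 -3 -6.906 -0.232
3 -3 -1.097 -5.133
4 -3 -8.304 0.204
5 -3 -0.181 -6.269
6 -3 -9.839 1.118
7 -3 1.305 -7.603
8 -3 -11.771 2.499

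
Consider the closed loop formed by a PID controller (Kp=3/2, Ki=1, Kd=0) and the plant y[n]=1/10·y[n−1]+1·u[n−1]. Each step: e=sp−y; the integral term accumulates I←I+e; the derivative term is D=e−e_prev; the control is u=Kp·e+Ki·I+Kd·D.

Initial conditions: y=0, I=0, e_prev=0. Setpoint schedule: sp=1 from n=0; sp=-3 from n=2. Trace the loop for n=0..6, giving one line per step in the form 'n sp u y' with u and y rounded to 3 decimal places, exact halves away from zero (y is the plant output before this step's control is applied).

(exact arithmetic carried between steps; '≈' marks a value shown rounded to 6 d.p. or computed from one; I and e_prev carry over from the previous line; the table rounds u and y to 3 d.p., halves away from zero)
n=0: y=0, sp=1, e=sp−y=1; I=1, D=e−e_prev=1; u=3/2·1+1·1+0·1=2.5; next y=1/10·0+1·2.5=2.5
n=1: y=2.5, sp=1, e=sp−y=-1.5; I=-0.5, D=e−e_prev=-2.5; u=3/2·(-1.5)+1·(-0.5)+0·(-2.5)=-2.75; next y=1/10·2.5+1·(-2.75)=-2.5
n=2: y=-2.5, sp=-3, e=sp−y=-0.5; I=-1, D=e−e_prev=1; u=3/2·(-0.5)+1·(-1)+0·1=-1.75; next y=1/10·(-2.5)+1·(-1.75)=-2
n=3: y=-2, sp=-3, e=sp−y=-1; I=-2, D=e−e_prev=-0.5; u=3/2·(-1)+1·(-2)+0·(-0.5)=-3.5; next y=1/10·(-2)+1·(-3.5)=-3.7
n=4: y=-3.7, sp=-3, e=sp−y=0.7; I=-1.3, D=e−e_prev=1.7; u=3/2·0.7+1·(-1.3)+0·1.7=-0.25; next y=1/10·(-3.7)+1·(-0.25)=-0.62
n=5: y=-0.62, sp=-3, e=sp−y=-2.38; I=-3.68, D=e−e_prev=-3.08; u=3/2·(-2.38)+1·(-3.68)+0·(-3.08)=-7.25; next y=1/10·(-0.62)+1·(-7.25)=-7.312
n=6: y=-7.312, sp=-3, e=sp−y=4.312; I=0.632, D=e−e_prev=6.692; u=3/2·4.312+1·0.632+0·6.692=7.1; next y=1/10·(-7.312)+1·7.1=6.3688

0 1 2.500 0.000
1 1 -2.750 2.500
2 -3 -1.750 -2.500
3 -3 -3.500 -2.000
4 -3 -0.250 -3.700
5 -3 -7.250 -0.620
6 -3 7.100 -7.312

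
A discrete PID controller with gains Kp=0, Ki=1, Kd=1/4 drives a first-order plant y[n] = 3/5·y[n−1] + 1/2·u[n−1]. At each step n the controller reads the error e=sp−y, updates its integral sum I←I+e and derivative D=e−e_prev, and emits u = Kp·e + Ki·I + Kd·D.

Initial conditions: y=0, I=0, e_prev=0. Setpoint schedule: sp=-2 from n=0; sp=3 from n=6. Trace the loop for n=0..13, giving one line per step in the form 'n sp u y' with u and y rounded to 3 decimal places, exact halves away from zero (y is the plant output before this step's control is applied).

0 -2 -2.500 0.000
1 -2 -2.438 -1.250
2 -2 -2.602 -1.969
3 -2 -2.171 -2.482
4 -2 -1.701 -2.575
5 -2 -1.374 -2.395
6 3 4.977 -2.124
7 3 4.746 1.214
8 3 5.007 3.102
9 3 3.799 4.365
10 3 2.558 4.518
11 3 1.738 3.990
12 3 1.525 3.263
13 3 1.759 2.720

(exact arithmetic carried between steps; '≈' marks a value shown rounded to 6 d.p. or computed from one; I and e_prev carry over from the previous line; the table rounds u and y to 3 d.p., halves away from zero)
n=0: y=0, sp=-2, e=sp−y=-2; I=-2, D=e−e_prev=-2; u=0·(-2)+1·(-2)+1/4·(-2)=-2.5; next y=3/5·0+1/2·(-2.5)=-1.25
n=1: y=-1.25, sp=-2, e=sp−y=-0.75; I=-2.75, D=e−e_prev=1.25; u=0·(-0.75)+1·(-2.75)+1/4·1.25=-2.4375; next y=3/5·(-1.25)+1/2·(-2.4375)=-1.96875
n=2: y=-1.96875, sp=-2, e=sp−y=-0.03125; I=-2.78125, D=e−e_prev=0.71875; u=0·(-0.03125)+1·(-2.78125)+1/4·0.71875≈-2.601563; next y=3/5·(-1.96875)+1/2·(-2.601563)≈-2.482031
n=3: y≈-2.482031, sp=-2, e=sp−y≈0.482031; I≈-2.299219, D=e−e_prev≈0.513281; u=0·0.482031+1·(-2.299219)+1/4·0.513281≈-2.170898; next y=3/5·(-2.482031)+1/2·(-2.170898)≈-2.574668
n=4: y≈-2.574668, sp=-2, e=sp−y≈0.574668; I≈-1.724551, D=e−e_prev≈0.092637; u=0·0.574668+1·(-1.724551)+1/4·0.092637≈-1.701392; next y=3/5·(-2.574668)+1/2·(-1.701392)≈-2.395497
n=5: y≈-2.395497, sp=-2, e=sp−y≈0.395497; I≈-1.329054, D=e−e_prev≈-0.179171; u=0·0.395497+1·(-1.329054)+1/4·(-0.179171)≈-1.373847; next y=3/5·(-2.395497)+1/2·(-1.373847)≈-2.124221
n=6: y≈-2.124221, sp=3, e=sp−y≈5.124221; I≈3.795167, D=e−e_prev≈4.728725; u=0·5.124221+1·3.795167+1/4·4.728725≈4.977348; next y=3/5·(-2.124221)+1/2·4.977348≈1.214141
n=7: y≈1.214141, sp=3, e=sp−y≈1.785859; I≈5.581026, D=e−e_prev≈-3.338363; u=0·1.785859+1·5.581026+1/4·(-3.338363)≈4.746435; next y=3/5·1.214141+1/2·4.746435≈3.101702
n=8: y≈3.101702, sp=3, e=sp−y≈-0.101702; I≈5.479323, D=e−e_prev≈-1.887561; u=0·(-0.101702)+1·5.479323+1/4·(-1.887561)≈5.007433; next y=3/5·3.101702+1/2·5.007433≈4.364738
n=9: y≈4.364738, sp=3, e=sp−y≈-1.364738; I≈4.114585, D=e−e_prev≈-1.263036; u=0·(-1.364738)+1·4.114585+1/4·(-1.263036)≈3.798827; next y=3/5·4.364738+1/2·3.798827≈4.518256
n=10: y≈4.518256, sp=3, e=sp−y≈-1.518256; I≈2.596329, D=e−e_prev≈-0.153518; u=0·(-1.518256)+1·2.596329+1/4·(-0.153518)≈2.557950; next y=3/5·4.518256+1/2·2.557950≈3.989929
n=11: y≈3.989929, sp=3, e=sp−y≈-0.989929; I≈1.606401, D=e−e_prev≈0.528328; u=0·(-0.989929)+1·1.606401+1/4·0.528328≈1.738483; next y=3/5·3.989929+1/2·1.738483≈3.263198
n=12: y≈3.263198, sp=3, e=sp−y≈-0.263198; I≈1.343202, D=e−e_prev≈0.726730; u=0·(-0.263198)+1·1.343202+1/4·0.726730≈1.524885; next y=3/5·3.263198+1/2·1.524885≈2.720361
n=13: y≈2.720361, sp=3, e=sp−y≈0.279639; I≈1.622841, D=e−e_prev≈0.542837; u=0·0.279639+1·1.622841+1/4·0.542837≈1.758550; next y=3/5·2.720361+1/2·1.758550≈2.511492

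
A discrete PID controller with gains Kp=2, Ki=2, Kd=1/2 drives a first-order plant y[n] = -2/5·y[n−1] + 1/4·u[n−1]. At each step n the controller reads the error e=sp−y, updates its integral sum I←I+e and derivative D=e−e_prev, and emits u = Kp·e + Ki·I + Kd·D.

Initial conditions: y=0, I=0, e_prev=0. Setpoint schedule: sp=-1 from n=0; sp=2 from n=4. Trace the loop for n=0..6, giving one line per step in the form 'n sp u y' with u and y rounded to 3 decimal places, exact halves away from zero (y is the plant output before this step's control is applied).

0 -1 -4.500 0.000
1 -1 -0.938 -1.125
2 -1 -7.283 0.216
3 -1 0.508 -1.907
4 2 2.175 0.890
5 2 7.452 0.188
6 2 3.526 1.788

(exact arithmetic carried between steps; '≈' marks a value shown rounded to 6 d.p. or computed from one; I and e_prev carry over from the previous line; the table rounds u and y to 3 d.p., halves away from zero)
n=0: y=0, sp=-1, e=sp−y=-1; I=-1, D=e−e_prev=-1; u=2·(-1)+2·(-1)+1/2·(-1)=-4.5; next y=-2/5·0+1/4·(-4.5)=-1.125
n=1: y=-1.125, sp=-1, e=sp−y=0.125; I=-0.875, D=e−e_prev=1.125; u=2·0.125+2·(-0.875)+1/2·1.125=-0.9375; next y=-2/5·(-1.125)+1/4·(-0.9375)=0.215625
n=2: y=0.215625, sp=-1, e=sp−y=-1.215625; I=-2.090625, D=e−e_prev=-1.340625; u=2·(-1.215625)+2·(-2.090625)+1/2·(-1.340625)≈-7.282813; next y=-2/5·0.215625+1/4·(-7.282813)≈-1.906953
n=3: y≈-1.906953, sp=-1, e=sp−y≈0.906953; I≈-1.183672, D=e−e_prev≈2.122578; u=2·0.906953+2·(-1.183672)+1/2·2.122578≈0.507852; next y=-2/5·(-1.906953)+1/4·0.507852≈0.889744
n=4: y≈0.889744, sp=2, e=sp−y≈1.110256; I≈-0.073416, D=e−e_prev≈0.203303; u=2·1.110256+2·(-0.073416)+1/2·0.203303≈2.175331; next y=-2/5·0.889744+1/4·2.175331≈0.187935
n=5: y≈0.187935, sp=2, e=sp−y≈1.812065; I≈1.738649, D=e−e_prev≈0.701809; u=2·1.812065+2·1.738649+1/2·0.701809≈7.452332; next y=-2/5·0.187935+1/4·7.452332≈1.787909
n=6: y≈1.787909, sp=2, e=sp−y≈0.212091; I≈1.950740, D=e−e_prev≈-1.599974; u=2·0.212091+2·1.950740+1/2·(-1.599974)≈3.525675; next y=-2/5·1.787909+1/4·3.525675≈0.166255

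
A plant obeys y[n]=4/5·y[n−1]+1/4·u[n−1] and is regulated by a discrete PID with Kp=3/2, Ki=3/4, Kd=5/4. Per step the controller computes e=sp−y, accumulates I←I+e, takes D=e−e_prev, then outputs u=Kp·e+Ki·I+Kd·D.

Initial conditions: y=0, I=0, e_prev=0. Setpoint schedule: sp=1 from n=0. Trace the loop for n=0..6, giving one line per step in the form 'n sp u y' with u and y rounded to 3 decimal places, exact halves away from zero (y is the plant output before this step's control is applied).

0 1 3.500 0.000
1 1 -0.063 0.875
2 1 1.792 0.684
3 1 0.702 0.996
4 1 1.177 0.972
5 1 0.819 1.072
6 1 0.924 1.062

(exact arithmetic carried between steps; '≈' marks a value shown rounded to 6 d.p. or computed from one; I and e_prev carry over from the previous line; the table rounds u and y to 3 d.p., halves away from zero)
n=0: y=0, sp=1, e=sp−y=1; I=1, D=e−e_prev=1; u=3/2·1+3/4·1+5/4·1=3.5; next y=4/5·0+1/4·3.5=0.875
n=1: y=0.875, sp=1, e=sp−y=0.125; I=1.125, D=e−e_prev=-0.875; u=3/2·0.125+3/4·1.125+5/4·(-0.875)=-0.0625; next y=4/5·0.875+1/4·(-0.0625)=0.684375
n=2: y=0.684375, sp=1, e=sp−y=0.315625; I=1.440625, D=e−e_prev=0.190625; u=3/2·0.315625+3/4·1.440625+5/4·0.190625≈1.792188; next y=4/5·0.684375+1/4·1.792188≈0.995547
n=3: y≈0.995547, sp=1, e=sp−y≈0.004453; I≈1.445078, D=e−e_prev≈-0.311172; u=3/2·0.004453+3/4·1.445078+5/4·(-0.311172)≈0.701523; next y=4/5·0.995547+1/4·0.701523≈0.971818
n=4: y≈0.971818, sp=1, e=sp−y≈0.028182; I≈1.473260, D=e−e_prev≈0.023729; u=3/2·0.028182+3/4·1.473260+5/4·0.023729≈1.176878; next y=4/5·0.971818+1/4·1.176878≈1.071674
n=5: y≈1.071674, sp=1, e=sp−y≈-0.071674; I≈1.401586, D=e−e_prev≈-0.099856; u=3/2·(-0.071674)+3/4·1.401586+5/4·(-0.099856)≈0.818858; next y=4/5·1.071674+1/4·0.818858≈1.062054
n=6: y≈1.062054, sp=1, e=sp−y≈-0.062054; I≈1.339532, D=e−e_prev≈0.009620; u=3/2·(-0.062054)+3/4·1.339532+5/4·0.009620≈0.923593; next y=4/5·1.062054+1/4·0.923593≈1.080541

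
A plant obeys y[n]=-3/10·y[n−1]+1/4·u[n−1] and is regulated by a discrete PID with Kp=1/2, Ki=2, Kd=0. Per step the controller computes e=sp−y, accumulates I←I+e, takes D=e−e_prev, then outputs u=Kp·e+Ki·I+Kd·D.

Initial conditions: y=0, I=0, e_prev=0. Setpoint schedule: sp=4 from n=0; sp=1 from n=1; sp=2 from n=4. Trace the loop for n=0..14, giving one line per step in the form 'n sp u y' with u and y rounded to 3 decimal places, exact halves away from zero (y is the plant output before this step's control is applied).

0 4 10.000 0.000
1 1 4.250 2.500
2 1 6.719 0.313
3 1 4.910 1.586
4 2 8.324 0.752
5 2 8.061 1.855
6 2 9.342 1.459
7 2 9.327 1.898
8 2 9.870 1.762
9 2 9.904 1.939
10 2 10.138 1.894
11 2 10.170 1.966
12 2 10.271 1.953
13 2 10.292 1.982
14 2 10.337 1.978

(exact arithmetic carried between steps; '≈' marks a value shown rounded to 6 d.p. or computed from one; I and e_prev carry over from the previous line; the table rounds u and y to 3 d.p., halves away from zero)
n=0: y=0, sp=4, e=sp−y=4; I=4, D=e−e_prev=4; u=1/2·4+2·4+0·4=10; next y=-3/10·0+1/4·10=2.5
n=1: y=2.5, sp=1, e=sp−y=-1.5; I=2.5, D=e−e_prev=-5.5; u=1/2·(-1.5)+2·2.5+0·(-5.5)=4.25; next y=-3/10·2.5+1/4·4.25=0.3125
n=2: y=0.3125, sp=1, e=sp−y=0.6875; I=3.1875, D=e−e_prev=2.1875; u=1/2·0.6875+2·3.1875+0·2.1875=6.71875; next y=-3/10·0.3125+1/4·6.71875≈1.585938
n=3: y≈1.585938, sp=1, e=sp−y≈-0.585938; I≈2.601563, D=e−e_prev≈-1.273438; u=1/2·(-0.585938)+2·2.601563+0·(-1.273438)≈4.910156; next y=-3/10·1.585938+1/4·4.910156≈0.751758
n=4: y≈0.751758, sp=2, e=sp−y≈1.248242; I≈3.849805, D=e−e_prev≈1.834180; u=1/2·1.248242+2·3.849805+0·1.834180≈8.323730; next y=-3/10·0.751758+1/4·8.323730≈1.855405
n=5: y≈1.855405, sp=2, e=sp−y≈0.144595; I≈3.994399, D=e−e_prev≈-1.103647; u=1/2·0.144595+2·3.994399+0·(-1.103647)≈8.061096; next y=-3/10·1.855405+1/4·8.061096≈1.458652
n=6: y≈1.458652, sp=2, e=sp−y≈0.541348; I≈4.535747, D=e−e_prev≈0.396753; u=1/2·0.541348+2·4.535747+0·0.396753≈9.342168; next y=-3/10·1.458652+1/4·9.342168≈1.897946
n=7: y≈1.897946, sp=2, e=sp−y≈0.102054; I≈4.637801, D=e−e_prev≈-0.439294; u=1/2·0.102054+2·4.637801+0·(-0.439294)≈9.326628; next y=-3/10·1.897946+1/4·9.326628≈1.762273
n=8: y≈1.762273, sp=2, e=sp−y≈0.237727; I≈4.875528, D=e−e_prev≈0.135673; u=1/2·0.237727+2·4.875528+0·0.135673≈9.869918; next y=-3/10·1.762273+1/4·9.869918≈1.938798
n=9: y≈1.938798, sp=2, e=sp−y≈0.061202; I≈4.936730, D=e−e_prev≈-0.176524; u=1/2·0.061202+2·4.936730+0·(-0.176524)≈9.904061; next y=-3/10·1.938798+1/4·9.904061≈1.894376
n=10: y≈1.894376, sp=2, e=sp−y≈0.105624; I≈5.042354, D=e−e_prev≈0.044422; u=1/2·0.105624+2·5.042354+0·0.044422≈10.137520; next y=-3/10·1.894376+1/4·10.137520≈1.966067
n=11: y≈1.966067, sp=2, e=sp−y≈0.033933; I≈5.076287, D=e−e_prev≈-0.071691; u=1/2·0.033933+2·5.076287+0·(-0.071691)≈10.169540; next y=-3/10·1.966067+1/4·10.169540≈1.952565
n=12: y≈1.952565, sp=2, e=sp−y≈0.047435; I≈5.123722, D=e−e_prev≈0.013502; u=1/2·0.047435+2·5.123722+0·0.013502≈10.271161; next y=-3/10·1.952565+1/4·10.271161≈1.982021
n=13: y≈1.982021, sp=2, e=sp−y≈0.017979; I≈5.141701, D=e−e_prev≈-0.029456; u=1/2·0.017979+2·5.141701+0·(-0.029456)≈10.292392; next y=-3/10·1.982021+1/4·10.292392≈1.978492
n=14: y≈1.978492, sp=2, e=sp−y≈0.021508; I≈5.163209, D=e−e_prev≈0.003529; u=1/2·0.021508+2·5.163209+0·0.003529≈10.337173; next y=-3/10·1.978492+1/4·10.337173≈1.990746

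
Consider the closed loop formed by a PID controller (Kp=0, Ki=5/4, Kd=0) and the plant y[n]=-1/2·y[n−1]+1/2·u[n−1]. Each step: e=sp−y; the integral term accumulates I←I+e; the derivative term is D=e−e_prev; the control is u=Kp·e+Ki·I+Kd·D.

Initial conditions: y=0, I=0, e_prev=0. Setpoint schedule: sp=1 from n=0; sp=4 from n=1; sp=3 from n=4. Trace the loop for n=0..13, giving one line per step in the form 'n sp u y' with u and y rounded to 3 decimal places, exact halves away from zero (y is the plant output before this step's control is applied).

0 1 1.250 0.000
1 4 5.469 0.625
2 4 7.441 2.422
3 4 9.304 2.510
4 3 8.808 3.397
5 3 9.176 2.705
6 3 8.882 3.235
7 3 9.103 2.823
8 3 8.928 3.140
9 3 9.060 2.894
10 3 8.956 3.083
11 3 9.036 2.937
12 3 8.974 3.049
13 3 9.021 2.962

(exact arithmetic carried between steps; '≈' marks a value shown rounded to 6 d.p. or computed from one; I and e_prev carry over from the previous line; the table rounds u and y to 3 d.p., halves away from zero)
n=0: y=0, sp=1, e=sp−y=1; I=1, D=e−e_prev=1; u=0·1+5/4·1+0·1=1.25; next y=-1/2·0+1/2·1.25=0.625
n=1: y=0.625, sp=4, e=sp−y=3.375; I=4.375, D=e−e_prev=2.375; u=0·3.375+5/4·4.375+0·2.375=5.46875; next y=-1/2·0.625+1/2·5.46875=2.421875
n=2: y=2.421875, sp=4, e=sp−y=1.578125; I=5.953125, D=e−e_prev=-1.796875; u=0·1.578125+5/4·5.953125+0·(-1.796875)≈7.441406; next y=-1/2·2.421875+1/2·7.441406≈2.509766
n=3: y≈2.509766, sp=4, e=sp−y≈1.490234; I≈7.443359, D=e−e_prev≈-0.087891; u=0·1.490234+5/4·7.443359+0·(-0.087891)≈9.304199; next y=-1/2·2.509766+1/2·9.304199≈3.397217
n=4: y≈3.397217, sp=3, e=sp−y≈-0.397217; I≈7.046143, D=e−e_prev≈-1.887451; u=0·(-0.397217)+5/4·7.046143+0·(-1.887451)≈8.807678; next y=-1/2·3.397217+1/2·8.807678≈2.705231
n=5: y≈2.705231, sp=3, e=sp−y≈0.294769; I≈7.340912, D=e−e_prev≈0.691986; u=0·0.294769+5/4·7.340912+0·0.691986≈9.176140; next y=-1/2·2.705231+1/2·9.176140≈3.235455
n=6: y≈3.235455, sp=3, e=sp−y≈-0.235455; I≈7.105457, D=e−e_prev≈-0.530224; u=0·(-0.235455)+5/4·7.105457+0·(-0.530224)≈8.881822; next y=-1/2·3.235455+1/2·8.881822≈2.823184
n=7: y≈2.823184, sp=3, e=sp−y≈0.176816; I≈7.282274, D=e−e_prev≈0.412271; u=0·0.176816+5/4·7.282274+0·0.412271≈9.102842; next y=-1/2·2.823184+1/2·9.102842≈3.139829
n=8: y≈3.139829, sp=3, e=sp−y≈-0.139829; I≈7.142444, D=e−e_prev≈-0.316646; u=0·(-0.139829)+5/4·7.142444+0·(-0.316646)≈8.928056; next y=-1/2·3.139829+1/2·8.928056≈2.894113
n=9: y≈2.894113, sp=3, e=sp−y≈0.105887; I≈7.248331, D=e−e_prev≈0.245716; u=0·0.105887+5/4·7.248331+0·0.245716≈9.060414; next y=-1/2·2.894113+1/2·9.060414≈3.083151
n=10: y≈3.083151, sp=3, e=sp−y≈-0.083151; I≈7.165181, D=e−e_prev≈-0.189037; u=0·(-0.083151)+5/4·7.165181+0·(-0.189037)≈8.956476; next y=-1/2·3.083151+1/2·8.956476≈2.936663
n=11: y≈2.936663, sp=3, e=sp−y≈0.063337; I≈7.228518, D=e−e_prev≈0.146488; u=0·0.063337+5/4·7.228518+0·0.146488≈9.035648; next y=-1/2·2.936663+1/2·9.035648≈3.049492
n=12: y≈3.049492, sp=3, e=sp−y≈-0.049492; I≈7.179026, D=e−e_prev≈-0.112830; u=0·(-0.049492)+5/4·7.179026+0·(-0.112830)≈8.973782; next y=-1/2·3.049492+1/2·8.973782≈2.962145
n=13: y≈2.962145, sp=3, e=sp−y≈0.037855; I≈7.216881, D=e−e_prev≈0.087348; u=0·0.037855+5/4·7.216881+0·0.087348≈9.021101; next y=-1/2·2.962145+1/2·9.021101≈3.029478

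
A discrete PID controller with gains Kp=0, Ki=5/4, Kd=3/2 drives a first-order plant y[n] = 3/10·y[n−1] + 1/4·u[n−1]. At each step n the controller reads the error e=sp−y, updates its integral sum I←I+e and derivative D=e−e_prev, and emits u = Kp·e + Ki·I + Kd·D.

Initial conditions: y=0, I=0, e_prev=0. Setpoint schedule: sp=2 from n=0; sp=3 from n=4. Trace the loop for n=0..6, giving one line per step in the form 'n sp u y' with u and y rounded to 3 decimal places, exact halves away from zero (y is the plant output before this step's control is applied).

0 2 5.500 0.000
1 2 1.219 1.375
2 2 5.871 0.717
3 2 3.832 1.683
4 3 9.032 1.463
5 3 5.730 2.697
6 3 9.212 2.242

(exact arithmetic carried between steps; '≈' marks a value shown rounded to 6 d.p. or computed from one; I and e_prev carry over from the previous line; the table rounds u and y to 3 d.p., halves away from zero)
n=0: y=0, sp=2, e=sp−y=2; I=2, D=e−e_prev=2; u=0·2+5/4·2+3/2·2=5.5; next y=3/10·0+1/4·5.5=1.375
n=1: y=1.375, sp=2, e=sp−y=0.625; I=2.625, D=e−e_prev=-1.375; u=0·0.625+5/4·2.625+3/2·(-1.375)=1.21875; next y=3/10·1.375+1/4·1.21875≈0.717188
n=2: y≈0.717188, sp=2, e=sp−y≈1.282813; I≈3.907813, D=e−e_prev≈0.657813; u=0·1.282813+5/4·3.907813+3/2·0.657813≈5.871484; next y=3/10·0.717188+1/4·5.871484≈1.683027
n=3: y≈1.683027, sp=2, e=sp−y≈0.316973; I≈4.224785, D=e−e_prev≈-0.965840; u=0·0.316973+5/4·4.224785+3/2·(-0.965840)≈3.832222; next y=3/10·1.683027+1/4·3.832222≈1.462964
n=4: y≈1.462964, sp=3, e=sp−y≈1.537036; I≈5.761822, D=e−e_prev≈1.220064; u=0·1.537036+5/4·5.761822+3/2·1.220064≈9.032372; next y=3/10·1.462964+1/4·9.032372≈2.696982
n=5: y≈2.696982, sp=3, e=sp−y≈0.303018; I≈6.064839, D=e−e_prev≈-1.234019; u=0·0.303018+5/4·6.064839+3/2·(-1.234019)≈5.730021; next y=3/10·2.696982+1/4·5.730021≈2.241600
n=6: y≈2.241600, sp=3, e=sp−y≈0.758400; I≈6.823239, D=e−e_prev≈0.455382; u=0·0.758400+5/4·6.823239+3/2·0.455382≈9.212123; next y=3/10·2.241600+1/4·9.212123≈2.975511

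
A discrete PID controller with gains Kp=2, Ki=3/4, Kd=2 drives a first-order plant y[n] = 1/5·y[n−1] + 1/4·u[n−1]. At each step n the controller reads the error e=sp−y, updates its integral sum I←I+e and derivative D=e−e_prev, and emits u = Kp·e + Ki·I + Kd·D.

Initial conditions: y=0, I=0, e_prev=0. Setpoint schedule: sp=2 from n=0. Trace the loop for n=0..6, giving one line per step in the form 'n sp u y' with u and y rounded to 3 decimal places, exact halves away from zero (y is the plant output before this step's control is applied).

0 2 9.500 0.000
1 2 -4.281 2.375
2 2 14.296 -0.595
3 2 -8.937 3.455
4 2 21.814 -1.543
5 2 -17.294 5.145
6 2 33.811 -3.294

(exact arithmetic carried between steps; '≈' marks a value shown rounded to 6 d.p. or computed from one; I and e_prev carry over from the previous line; the table rounds u and y to 3 d.p., halves away from zero)
n=0: y=0, sp=2, e=sp−y=2; I=2, D=e−e_prev=2; u=2·2+3/4·2+2·2=9.5; next y=1/5·0+1/4·9.5=2.375
n=1: y=2.375, sp=2, e=sp−y=-0.375; I=1.625, D=e−e_prev=-2.375; u=2·(-0.375)+3/4·1.625+2·(-2.375)=-4.28125; next y=1/5·2.375+1/4·(-4.28125)≈-0.595313
n=2: y≈-0.595313, sp=2, e=sp−y≈2.595313; I≈4.220313, D=e−e_prev≈2.970313; u=2·2.595313+3/4·4.220313+2·2.970313≈14.296484; next y=1/5·(-0.595313)+1/4·14.296484≈3.455059
n=3: y≈3.455059, sp=2, e=sp−y≈-1.455059; I≈2.765254, D=e−e_prev≈-4.050371; u=2·(-1.455059)+3/4·2.765254+2·(-4.050371)≈-8.936919; next y=1/5·3.455059+1/4·(-8.936919)≈-1.543218
n=4: y≈-1.543218, sp=2, e=sp−y≈3.543218; I≈6.308472, D=e−e_prev≈4.998277; u=2·3.543218+3/4·6.308472+2·4.998277≈21.814343; next y=1/5·(-1.543218)+1/4·21.814343≈5.144942
n=5: y≈5.144942, sp=2, e=sp−y≈-3.144942; I≈3.163530, D=e−e_prev≈-6.688160; u=2·(-3.144942)+3/4·3.163530+2·(-6.688160)≈-17.293558; next y=1/5·5.144942+1/4·(-17.293558)≈-3.294401
n=6: y≈-3.294401, sp=2, e=sp−y≈5.294401; I≈8.457931, D=e−e_prev≈8.439343; u=2·5.294401+3/4·8.457931+2·8.439343≈33.810936; next y=1/5·(-3.294401)+1/4·33.810936≈7.793854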